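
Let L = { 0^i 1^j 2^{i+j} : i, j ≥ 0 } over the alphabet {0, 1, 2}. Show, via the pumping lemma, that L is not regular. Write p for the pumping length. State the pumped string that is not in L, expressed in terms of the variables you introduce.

0^{p+k} 1^p 2^{2p}

Toward a contradiction, assume L is regular with pumping length p.
Take w = 0^p 1^p 2^{2p} ∈ L (with i=j=p, i+j=2p), |w| = 4p ≥ p.
The pumping lemma gives a decomposition w = xyz where |xy| ≤ p and |y| > 0.
Because |xy| ≤ p and w begins with p copies of 0, we have y = 0^k with 1 ≤ k ≤ p.
Consider xy^2z = 0^{p+k} 1^p 2^{2p}. Now the 0- and 1-counts sum to 2p+k, but the 2-count is 2p ≠ 2p+k. So xy^2z ∉ L.
This is a contradiction; hence L is not regular.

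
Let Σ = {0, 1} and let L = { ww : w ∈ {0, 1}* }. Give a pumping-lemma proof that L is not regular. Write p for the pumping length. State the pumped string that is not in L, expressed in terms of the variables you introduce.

Toward a contradiction, assume L is regular with pumping length p.
Take w = 0^p 1^p 0^p 1^p = uu where u = 0^p1^p; then w ∈ L and |w| = 4p ≥ p.
The pumping lemma gives a decomposition w = xyz where |xy| ≤ p and |y| > 0.
Because |xy| ≤ p and w begins with p copies of 0, we have y = 0^k with 1 ≤ k ≤ p.
Pump with i = 2: xy^2z = 0^{p+k} 1^p 0^p 1^p, of length 4p+k. Suppose this equals vv. The string starts with 0 and ends with 1, so v does too; thus the boundary between the two copies of v is a 1→0 transition. There is exactly one such transition, at position 2p+k, so |v| = 2p+k and |vv| = 4p+2k ≠ 4p+k since k ≥ 1. So xy^2z ∉ L.
Contradiction. Therefore L is not regular.

0^{p+k} 1^p 0^p 1^p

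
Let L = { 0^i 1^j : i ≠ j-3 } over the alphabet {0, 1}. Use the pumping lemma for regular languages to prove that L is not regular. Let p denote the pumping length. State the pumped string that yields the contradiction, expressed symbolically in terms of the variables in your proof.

Toward a contradiction, assume L is regular with pumping length p.
Choose w = 0^p 1^{p+p!+3}. Since p ≠ (p+p!+3)-3 = p+p!, w ∈ L; and |w| ≥ p.
The pumping lemma gives a decomposition w = xyz where |xy| ≤ p and y is nonempty.
Because |xy| ≤ p and w begins with p copies of 0, we have y = 0^k with 1 ≤ k ≤ p.
Since 1 ≤ k ≤ p, k divides p!; set t = 1 + p!/k. Then xy^t z has p + (p!/k)·k = p + p! copies of 0. Now the 0-count is p+p! and (1-count)-3 = (p+p!+3)-3 = p+p!, so i ≠ j-3 fails. So xy^t z = 0^{p+p!} 1^{p+p!+3} ∉ L.
Contradiction. Therefore L is not regular.

0^{p+p!} 1^{p+p!+3}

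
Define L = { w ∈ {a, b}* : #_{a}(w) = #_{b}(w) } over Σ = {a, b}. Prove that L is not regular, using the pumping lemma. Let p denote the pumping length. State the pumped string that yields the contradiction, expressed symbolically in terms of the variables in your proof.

Assume L is regular. Let p be the pumping length given by the pumping lemma.
Choose w = a^p b^p ∈ L with |w| = 2p ≥ p.
Write w = xyz as guaranteed by the lemma, with |xy| ≤ p and |y| ≥ 1.
Because |xy| ≤ p and w begins with p copies of a, we have y = a^k with 1 ≤ k ≤ p.
Pump with i = 2: xy^2z = a^{p+k} b^p has p+k occurrences of a but only p of b. Since k ≥ 1 the counts differ, so xy^2z ∉ L.
Contradiction. Therefore L is not regular.

a^{p+k} b^p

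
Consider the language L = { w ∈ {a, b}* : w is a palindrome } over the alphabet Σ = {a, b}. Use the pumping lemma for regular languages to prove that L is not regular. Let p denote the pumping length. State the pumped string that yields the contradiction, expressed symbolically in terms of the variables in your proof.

Toward a contradiction, assume L is regular with pumping length p.
Take w = a^p b a^p, a palindrome of length 2p+1 ≥ p.
Write w = xyz as guaranteed by the lemma, with |xy| ≤ p and y is nonempty.
The first p characters of w are a's, so xy (and hence y) consists only of a's. Write y = a^k, 1 ≤ k ≤ p.
Pump with i = 2: xy^2z = a^{p+k} b a^p. Its reverse is a^p b a^{p+k}, which differs from xy^2z since k ≥ 1. So xy^2z is not a palindrome and xy^2z ∉ L.
This contradicts the pumping lemma, so L is not regular.

a^{p+k} b a^p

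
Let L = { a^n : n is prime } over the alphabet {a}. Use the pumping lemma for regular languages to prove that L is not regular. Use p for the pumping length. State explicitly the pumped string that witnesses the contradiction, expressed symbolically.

a^{q(1+k)}

Assume L is regular; let p be its pumping constant.
Let q be a prime with q ≥ p+2 (infinitely many primes exist), and take w = a^q ∈ L with |w| = q ≥ p.
Write w = xyz as guaranteed by the lemma, with |xy| ≤ p and |y| > 0.
Then y = a^k for some k with 1 ≤ k ≤ p.
Since 1 ≤ k ≤ p, |xz| = q-k. Pump with i = q+1: |xy^{q+1}z| = (q-k)+(q+1)k = q+qk = q(1+k), which is composite (both factors ≥ 2). So xy^{q+1}z = a^{q(1+k)} ∉ L.
This is a contradiction; hence L is not regular.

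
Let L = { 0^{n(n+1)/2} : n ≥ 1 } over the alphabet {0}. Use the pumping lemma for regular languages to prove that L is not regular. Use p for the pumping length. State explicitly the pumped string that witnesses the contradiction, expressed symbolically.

Assume L is regular; let p be its pumping constant.
Take w = 0^{p(p+1)/2} ∈ L with |w| = p(p+1)/2 ≥ p.
Write w = xyz as guaranteed by the lemma, with |xy| ≤ p and |y| > 0.
Then y = 0^k for some k with 1 ≤ k ≤ p.
Pump with i = 2: xy^2z = 0^{p(p+1)/2+k}. Since 1 ≤ k ≤ p, p(p+1)/2 < p(p+1)/2+k ≤ p(p+1)/2+p < (p+1)(p+2)/2, so p(p+1)/2+k is strictly between consecutive triangular numbers. So xy^2z ∉ L.
This contradicts the pumping lemma, so L is not regular.

0^{p(p+1)/2+k}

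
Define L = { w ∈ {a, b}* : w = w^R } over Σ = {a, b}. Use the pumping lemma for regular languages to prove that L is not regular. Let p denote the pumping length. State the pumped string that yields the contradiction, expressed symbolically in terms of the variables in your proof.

a^{p+k} b a^p

Assume L is regular; let p be its pumping constant.
Take w = a^p b a^p, a palindrome of length 2p+1 ≥ p.
By the pumping lemma, w = xyz with |xy| ≤ p and |y| > 0.
Because |xy| ≤ p and w begins with p copies of a, we have y = a^k with 1 ≤ k ≤ p.
Pump with i = 2: xy^2z = a^{p+k} b a^p. Its reverse is a^p b a^{p+k}, which differs from xy^2z since k ≥ 1. So xy^2z is not a palindrome and xy^2z ∉ L.
This contradicts the pumping lemma, so L is not regular.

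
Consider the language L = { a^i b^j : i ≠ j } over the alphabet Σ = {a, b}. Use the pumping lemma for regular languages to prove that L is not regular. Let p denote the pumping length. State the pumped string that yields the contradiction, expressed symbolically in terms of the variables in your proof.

Assume L is regular; let p be its pumping constant.
Choose w = a^p b^{p+p!}. Since p ≠ p+p!, w ∈ L; and |w| ≥ p.
The pumping lemma gives a decomposition w = xyz where |xy| ≤ p and |y| > 0.
The first p characters of w are a's, so xy (and hence y) consists only of a's. Write y = a^k, 1 ≤ k ≤ p.
Since 1 ≤ k ≤ p, k divides p!; set t = 1 + p!/k. Then xy^t z has p + (p!/k)·k = p + p! copies of a. Now the a-count equals the b-count, so i ≠ j fails. So xy^t z = a^{p+p!} b^{p+p!} ∉ L.
Contradiction. Therefore L is not regular.

a^{p+p!} b^{p+p!}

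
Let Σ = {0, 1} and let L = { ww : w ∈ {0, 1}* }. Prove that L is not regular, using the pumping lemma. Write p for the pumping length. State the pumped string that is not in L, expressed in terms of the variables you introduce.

Suppose for contradiction that L is regular, and let p be the pumping length.
Take w = 0^p 1^p 0^p 1^p = uu where u = 0^p1^p; then w ∈ L and |w| = 4p ≥ p.
The pumping lemma gives a decomposition w = xyz where |xy| ≤ p and |y| ≥ 1.
The first p characters of w are 0's, so xy (and hence y) consists only of 0's. Write y = 0^k, 1 ≤ k ≤ p.
Pump with i = 2: xy^2z = 0^{p+k} 1^p 0^p 1^p, of length 4p+k. Suppose this equals vv. The string starts with 0 and ends with 1, so v does too; thus the boundary between the two copies of v is a 1→0 transition. There is exactly one such transition, at position 2p+k, so |v| = 2p+k and |vv| = 4p+2k ≠ 4p+k since k ≥ 1. So xy^2z ∉ L.
Contradiction. Therefore L is not regular.

0^{p+k} 1^p 0^p 1^p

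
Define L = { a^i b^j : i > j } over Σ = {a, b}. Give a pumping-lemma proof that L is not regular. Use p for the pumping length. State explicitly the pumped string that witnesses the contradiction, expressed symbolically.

Toward a contradiction, assume L is regular with pumping length p.
Choose w = a^{p+1} b^p ∈ L, with |w| = 2p+1 ≥ p.
By the pumping lemma, w = xyz with |xy| ≤ p and y is nonempty.
The first p characters of w are a's, so xy (and hence y) consists only of a's. Write y = a^k, 1 ≤ k ≤ p.
Consider xy^0z = xz = a^{p+1-k} b^p. Since k ≥ 1, the a-count p+1-k is at most p, so i > j fails; thus xz ∉ L.
This is a contradiction; hence L is not regular.

a^{p+1-k} b^p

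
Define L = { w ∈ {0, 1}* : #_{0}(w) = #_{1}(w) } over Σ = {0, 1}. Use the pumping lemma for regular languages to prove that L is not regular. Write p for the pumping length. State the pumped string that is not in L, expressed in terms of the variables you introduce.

0^{p+k} 1^p

Assume L is regular; let p be its pumping constant.
Choose w = 0^p 1^p ∈ L with |w| = 2p ≥ p.
By the pumping lemma, w = xyz with |xy| ≤ p and y is nonempty.
Because |xy| ≤ p and w begins with p copies of 0, we have y = 0^k with 1 ≤ k ≤ p.
Pump with i = 2: xy^2z = 0^{p+k} 1^p has p+k occurrences of 0 but only p of 1. Since k ≥ 1 the counts differ, so xy^2z ∉ L.
Contradiction. Therefore L is not regular.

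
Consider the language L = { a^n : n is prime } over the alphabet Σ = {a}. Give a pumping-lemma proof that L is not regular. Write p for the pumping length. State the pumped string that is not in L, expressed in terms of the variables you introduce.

Suppose for contradiction that L is regular, and let p be the pumping length.
Let q be a prime with q ≥ p+2 (infinitely many primes exist), and take w = a^q ∈ L with |w| = q ≥ p.
The pumping lemma gives a decomposition w = xyz where |xy| ≤ p and |y| > 0.
Then y = a^k for some k with 1 ≤ k ≤ p.
Since 1 ≤ k ≤ p, |xz| = q-k. Pump with i = q+1: |xy^{q+1}z| = (q-k)+(q+1)k = q+qk = q(1+k), which is composite (both factors ≥ 2). So xy^{q+1}z = a^{q(1+k)} ∉ L.
This contradicts the pumping lemma, so L is not regular.

a^{q(1+k)}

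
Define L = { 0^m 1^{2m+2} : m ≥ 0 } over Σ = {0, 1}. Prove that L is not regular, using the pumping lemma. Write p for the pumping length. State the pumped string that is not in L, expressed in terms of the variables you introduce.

Assume L is regular. Let p be the pumping length given by the pumping lemma.
Take w = 0^p 1^{2p+2}. Then w ∈ L and |w| = 3p+2 ≥ p.
Write w = xyz as guaranteed by the lemma, with |xy| ≤ p and |y| ≥ 1.
The first p characters of w are 0's, so xy (and hence y) consists only of 0's. Write y = 0^k, 1 ≤ k ≤ p.
Pump with i = 2: xy^2z = 0^{p+k} 1^{2p+2}. For this to lie in L we would need 2p+2 = 2(p+k)+2, which forces k = 0. But k ≥ 1, so xy^2z ∉ L.
This is a contradiction; hence L is not regular.

0^{p+k} 1^{2p+2}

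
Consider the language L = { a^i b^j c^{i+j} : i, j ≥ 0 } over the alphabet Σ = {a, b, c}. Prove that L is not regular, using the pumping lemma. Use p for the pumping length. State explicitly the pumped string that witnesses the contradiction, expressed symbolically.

a^{p+k} b^p c^{2p}

Suppose for contradiction that L is regular, and let p be the pumping length.
Take w = a^p b^p c^{2p} ∈ L (with i=j=p, i+j=2p), |w| = 4p ≥ p.
Write w = xyz as guaranteed by the lemma, with |xy| ≤ p and |y| > 0.
Because |xy| ≤ p and w begins with p copies of a, we have y = a^k with 1 ≤ k ≤ p.
Consider xy^2z = a^{p+k} b^p c^{2p}. Now the a- and b-counts sum to 2p+k, but the c-count is 2p ≠ 2p+k. So xy^2z ∉ L.
This contradicts the pumping lemma, so L is not regular.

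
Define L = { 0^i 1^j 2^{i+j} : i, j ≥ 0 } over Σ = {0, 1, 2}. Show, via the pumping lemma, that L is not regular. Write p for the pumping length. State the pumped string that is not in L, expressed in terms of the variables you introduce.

0^{p+k} 1^p 2^{2p}

Assume L is regular. Let p be the pumping length given by the pumping lemma.
Take w = 0^p 1^p 2^{2p} ∈ L (with i=j=p, i+j=2p), |w| = 4p ≥ p.
The pumping lemma gives a decomposition w = xyz where |xy| ≤ p and |y| ≥ 1.
Since the first p symbols of w are all 0's and |xy| ≤ p, y lies entirely in the leading 0-block: y = 0^k for some k with 1 ≤ k ≤ p.
Consider xy^2z = 0^{p+k} 1^p 2^{2p}. Now the 0- and 1-counts sum to 2p+k, but the 2-count is 2p ≠ 2p+k. So xy^2z ∉ L.
Contradiction. Therefore L is not regular.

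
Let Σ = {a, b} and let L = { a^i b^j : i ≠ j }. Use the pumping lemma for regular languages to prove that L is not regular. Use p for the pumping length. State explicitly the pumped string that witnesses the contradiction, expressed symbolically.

a^{p+p!} b^{p+p!}

Suppose for contradiction that L is regular, and let p be the pumping length.
Choose w = a^p b^{p+p!}. Since p ≠ p+p!, w ∈ L; and |w| ≥ p.
By the pumping lemma, w = xyz with |xy| ≤ p and |y| ≥ 1.
Because |xy| ≤ p and w begins with p copies of a, we have y = a^k with 1 ≤ k ≤ p.
Since 1 ≤ k ≤ p, k divides p!; set t = 1 + p!/k. Then xy^t z has p + (p!/k)·k = p + p! copies of a. Now the a-count equals the b-count, so i ≠ j fails. So xy^t z = a^{p+p!} b^{p+p!} ∉ L.
Contradiction. Therefore L is not regular.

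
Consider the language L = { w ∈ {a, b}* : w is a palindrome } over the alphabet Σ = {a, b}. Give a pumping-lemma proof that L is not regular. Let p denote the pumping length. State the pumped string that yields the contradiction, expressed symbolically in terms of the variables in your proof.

a^{p+k} b a^p

Toward a contradiction, assume L is regular with pumping length p.
Take w = a^p b a^p, a palindrome of length 2p+1 ≥ p.
The pumping lemma gives a decomposition w = xyz where |xy| ≤ p and y is nonempty.
Because |xy| ≤ p and w begins with p copies of a, we have y = a^k with 1 ≤ k ≤ p.
Pump with i = 2: xy^2z = a^{p+k} b a^p. Its reverse is a^p b a^{p+k}, which differs from xy^2z since k ≥ 1. So xy^2z is not a palindrome and xy^2z ∉ L.
Contradiction. Therefore L is not regular.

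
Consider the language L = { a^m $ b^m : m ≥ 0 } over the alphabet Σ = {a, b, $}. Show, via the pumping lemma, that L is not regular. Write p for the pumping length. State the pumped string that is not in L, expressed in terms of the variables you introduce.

a^{p+k} $ b^p

Suppose for contradiction that L is regular, and let p be the pumping length.
Take w = a^p $ b^p ∈ L with |w| = 2p+1 ≥ p.
Write w = xyz as guaranteed by the lemma, with |xy| ≤ p and |y| > 0.
Since the first p symbols of w are all a's and |xy| ≤ p, y lies entirely in the leading a-block: y = a^k for some k with 1 ≤ k ≤ p.
Pump with i = 2: xy^2z = a^{p+k} $ b^p, which would require p+k = p. But k ≥ 1, so xy^2z ∉ L.
This is a contradiction; hence L is not regular.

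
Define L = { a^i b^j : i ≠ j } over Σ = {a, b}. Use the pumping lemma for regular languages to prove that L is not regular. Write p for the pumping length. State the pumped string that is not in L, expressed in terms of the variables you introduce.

Suppose for contradiction that L is regular, and let p be the pumping length.
Choose w = a^p b^{p+p!}. Since p ≠ p+p!, w ∈ L; and |w| ≥ p.
The pumping lemma gives a decomposition w = xyz where |xy| ≤ p and |y| > 0.
Since the first p symbols of w are all a's and |xy| ≤ p, y lies entirely in the leading a-block: y = a^k for some k with 1 ≤ k ≤ p.
Since 1 ≤ k ≤ p, k divides p!; set t = 1 + p!/k. Then xy^t z has p + (p!/k)·k = p + p! copies of a. Now the a-count equals the b-count, so i ≠ j fails. So xy^t z = a^{p+p!} b^{p+p!} ∉ L.
Contradiction. Therefore L is not regular.

a^{p+p!} b^{p+p!}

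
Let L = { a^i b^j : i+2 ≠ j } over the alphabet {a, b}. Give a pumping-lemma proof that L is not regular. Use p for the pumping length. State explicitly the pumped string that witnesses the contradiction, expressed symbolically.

a^{p+p!} b^{p+p!+2}

Toward a contradiction, assume L is regular with pumping length p.
Choose w = a^p b^{p+p!+2}. Since p ≠ (p+p!+2)-2 = p+p!, w ∈ L; and |w| ≥ p.
By the pumping lemma, w = xyz with |xy| ≤ p and |y| > 0.
The first p characters of w are a's, so xy (and hence y) consists only of a's. Write y = a^k, 1 ≤ k ≤ p.
Since 1 ≤ k ≤ p, k divides p!; set t = 1 + p!/k. Then xy^t z has p + (p!/k)·k = p + p! copies of a. Now the a-count is p+p! and (b-count)-2 = (p+p!+2)-2 = p+p!, so i+2 ≠ j fails. So xy^t z = a^{p+p!} b^{p+p!+2} ∉ L.
Contradiction. Therefore L is not regular.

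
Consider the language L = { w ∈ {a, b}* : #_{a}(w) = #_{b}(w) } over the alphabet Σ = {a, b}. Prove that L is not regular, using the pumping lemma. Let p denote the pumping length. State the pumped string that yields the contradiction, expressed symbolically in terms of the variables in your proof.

a^{p+k} b^p

Toward a contradiction, assume L is regular with pumping length p.
Choose w = a^p b^p ∈ L with |w| = 2p ≥ p.
The pumping lemma gives a decomposition w = xyz where |xy| ≤ p and |y| ≥ 1.
The first p characters of w are a's, so xy (and hence y) consists only of a's. Write y = a^k, 1 ≤ k ≤ p.
Pump with i = 2: xy^2z = a^{p+k} b^p has p+k occurrences of a but only p of b. Since k ≥ 1 the counts differ, so xy^2z ∉ L.
This contradicts the pumping lemma, so L is not regular.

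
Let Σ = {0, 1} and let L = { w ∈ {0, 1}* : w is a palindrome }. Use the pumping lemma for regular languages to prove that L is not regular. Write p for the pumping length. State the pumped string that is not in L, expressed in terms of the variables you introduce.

Suppose for contradiction that L is regular, and let p be the pumping length.
Take w = 0^p 1 0^p, a palindrome of length 2p+1 ≥ p.
By the pumping lemma, w = xyz with |xy| ≤ p and |y| > 0.
Because |xy| ≤ p and w begins with p copies of 0, we have y = 0^k with 1 ≤ k ≤ p.
Pump with i = 2: xy^2z = 0^{p+k} 1 0^p. Its reverse is 0^p 1 0^{p+k}, which differs from xy^2z since k ≥ 1. So xy^2z is not a palindrome and xy^2z ∉ L.
This is a contradiction; hence L is not regular.

0^{p+k} 1 0^p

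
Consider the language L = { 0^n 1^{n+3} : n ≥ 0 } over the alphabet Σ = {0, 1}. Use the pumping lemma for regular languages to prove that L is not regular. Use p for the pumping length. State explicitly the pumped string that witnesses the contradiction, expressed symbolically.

Assume L is regular; let p be its pumping constant.
Choose w = 0^p 1^{p+3}, which is in L with |w| = 2p+3 ≥ p.
By the pumping lemma, w = xyz with |xy| ≤ p and |y| > 0.
The first p characters of w are 0's, so xy (and hence y) consists only of 0's. Write y = 0^k, 1 ≤ k ≤ p.
Pump with i = 2: xy^2z = 0^{p+k} 1^{p+3}. For this to lie in L we would need p+3 = (p+k)+3, which forces k = 0. But k ≥ 1, so xy^2z ∉ L.
Contradiction. Therefore L is not regular.

0^{p+k} 1^{p+3}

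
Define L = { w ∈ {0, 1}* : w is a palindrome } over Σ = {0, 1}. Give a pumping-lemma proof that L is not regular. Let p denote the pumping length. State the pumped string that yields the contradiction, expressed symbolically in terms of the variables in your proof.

Toward a contradiction, assume L is regular with pumping length p.
Take w = 0^p 1 0^p, a palindrome of length 2p+1 ≥ p.
By the pumping lemma, w = xyz with |xy| ≤ p and |y| > 0.
Since the first p symbols of w are all 0's and |xy| ≤ p, y lies entirely in the leading 0-block: y = 0^k for some k with 1 ≤ k ≤ p.
Pump with i = 2: xy^2z = 0^{p+k} 1 0^p. Its reverse is 0^p 1 0^{p+k}, which differs from xy^2z since k ≥ 1. So xy^2z is not a palindrome and xy^2z ∉ L.
This contradicts the pumping lemma, so L is not regular.

0^{p+k} 1 0^p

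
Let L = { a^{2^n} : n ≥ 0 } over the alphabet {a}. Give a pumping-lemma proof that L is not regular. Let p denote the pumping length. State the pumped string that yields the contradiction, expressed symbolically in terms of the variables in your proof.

Assume L is regular. Let p be the pumping length given by the pumping lemma.
Take w = a^{2^p} ∈ L with |w| = 2^p ≥ p.
Write w = xyz as guaranteed by the lemma, with |xy| ≤ p and |y| ≥ 1.
Then y = a^k for some k with 1 ≤ k ≤ p.
Pump with i = 2: xy^2z = a^{2^p+k}. Since 1 ≤ k ≤ p < 2^p, we have 2^p < 2^p+k < 2^{p+1}, so 2^p+k is not a power of 2. So xy^2z ∉ L.
Contradiction. Therefore L is not regular.

a^{2^p+k}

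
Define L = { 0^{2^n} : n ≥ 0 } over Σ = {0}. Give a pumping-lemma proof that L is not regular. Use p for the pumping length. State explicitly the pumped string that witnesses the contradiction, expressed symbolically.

0^{2^p+k}

Assume L is regular; let p be its pumping constant.
Take w = 0^{2^p} ∈ L with |w| = 2^p ≥ p.
By the pumping lemma, w = xyz with |xy| ≤ p and |y| ≥ 1.
Then y = 0^k for some k with 1 ≤ k ≤ p.
Pump with i = 2: xy^2z = 0^{2^p+k}. Since 1 ≤ k ≤ p < 2^p, we have 2^p < 2^p+k < 2^{p+1}, so 2^p+k is not a power of 2. So xy^2z ∉ L.
Contradiction. Therefore L is not regular.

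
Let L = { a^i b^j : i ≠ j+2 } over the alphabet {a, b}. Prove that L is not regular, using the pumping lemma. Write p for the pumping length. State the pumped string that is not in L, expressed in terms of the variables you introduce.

a^{p+p!} b^{p+p!-2}

Toward a contradiction, assume L is regular with pumping length p.
Choose w = a^p b^{p+p!-2}. Since p ≠ (p+p!-2)+2 = p+p!, w ∈ L; and |w| ≥ p.
The pumping lemma gives a decomposition w = xyz where |xy| ≤ p and y is nonempty.
The first p characters of w are a's, so xy (and hence y) consists only of a's. Write y = a^k, 1 ≤ k ≤ p.
Since 1 ≤ k ≤ p, k divides p!; set t = 1 + p!/k. Then xy^t z has p + (p!/k)·k = p + p! copies of a. Now the a-count is p+p! and (b-count)+2 = (p+p!-2)+2 = p+p!, so i ≠ j+2 fails. So xy^t z = a^{p+p!} b^{p+p!-2} ∉ L.
Contradiction. Therefore L is not regular.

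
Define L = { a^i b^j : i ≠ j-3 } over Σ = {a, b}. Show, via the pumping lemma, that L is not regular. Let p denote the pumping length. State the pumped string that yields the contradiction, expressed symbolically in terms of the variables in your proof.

a^{p+p!} b^{p+p!+3}

Assume L is regular. Let p be the pumping length given by the pumping lemma.
Choose w = a^p b^{p+p!+3}. Since p ≠ (p+p!+3)-3 = p+p!, w ∈ L; and |w| ≥ p.
Write w = xyz as guaranteed by the lemma, with |xy| ≤ p and |y| ≥ 1.
Since the first p symbols of w are all a's and |xy| ≤ p, y lies entirely in the leading a-block: y = a^k for some k with 1 ≤ k ≤ p.
Since 1 ≤ k ≤ p, k divides p!; set t = 1 + p!/k. Then xy^t z has p + (p!/k)·k = p + p! copies of a. Now the a-count is p+p! and (b-count)-3 = (p+p!+3)-3 = p+p!, so i ≠ j-3 fails. So xy^t z = a^{p+p!} b^{p+p!+3} ∉ L.
This is a contradiction; hence L is not regular.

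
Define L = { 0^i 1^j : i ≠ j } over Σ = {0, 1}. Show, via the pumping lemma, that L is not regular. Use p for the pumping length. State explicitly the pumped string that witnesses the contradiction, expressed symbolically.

0^{p+p!} 1^{p+p!}

Toward a contradiction, assume L is regular with pumping length p.
Choose w = 0^p 1^{p+p!}. Since p ≠ p+p!, w ∈ L; and |w| ≥ p.
Write w = xyz as guaranteed by the lemma, with |xy| ≤ p and y is nonempty.
Since the first p symbols of w are all 0's and |xy| ≤ p, y lies entirely in the leading 0-block: y = 0^k for some k with 1 ≤ k ≤ p.
Since 1 ≤ k ≤ p, k divides p!; set t = 1 + p!/k. Then xy^t z has p + (p!/k)·k = p + p! copies of 0. Now the 0-count equals the 1-count, so i ≠ j fails. So xy^t z = 0^{p+p!} 1^{p+p!} ∉ L.
This is a contradiction; hence L is not regular.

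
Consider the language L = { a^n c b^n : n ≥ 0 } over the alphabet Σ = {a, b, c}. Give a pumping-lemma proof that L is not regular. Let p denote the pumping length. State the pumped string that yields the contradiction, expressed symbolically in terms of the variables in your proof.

a^{p+k} c b^p

Suppose for contradiction that L is regular, and let p be the pumping length.
Take w = a^p c b^p ∈ L with |w| = 2p+1 ≥ p.
The pumping lemma gives a decomposition w = xyz where |xy| ≤ p and y is nonempty.
The first p characters of w are a's, so xy (and hence y) consists only of a's. Write y = a^k, 1 ≤ k ≤ p.
Pump with i = 2: xy^2z = a^{p+k} c b^p, which would require p+k = p. But k ≥ 1, so xy^2z ∉ L.
Contradiction. Therefore L is not regular.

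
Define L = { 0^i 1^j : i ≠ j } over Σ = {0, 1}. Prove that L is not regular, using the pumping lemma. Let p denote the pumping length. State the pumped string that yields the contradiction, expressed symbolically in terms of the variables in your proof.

0^{p+p!} 1^{p+p!}

Assume L is regular; let p be its pumping constant.
Choose w = 0^p 1^{p+p!}. Since p ≠ p+p!, w ∈ L; and |w| ≥ p.
The pumping lemma gives a decomposition w = xyz where |xy| ≤ p and y is nonempty.
The first p characters of w are 0's, so xy (and hence y) consists only of 0's. Write y = 0^k, 1 ≤ k ≤ p.
Since 1 ≤ k ≤ p, k divides p!; set t = 1 + p!/k. Then xy^t z has p + (p!/k)·k = p + p! copies of 0. Now the 0-count equals the 1-count, so i ≠ j fails. So xy^t z = 0^{p+p!} 1^{p+p!} ∉ L.
This contradicts the pumping lemma, so L is not regular.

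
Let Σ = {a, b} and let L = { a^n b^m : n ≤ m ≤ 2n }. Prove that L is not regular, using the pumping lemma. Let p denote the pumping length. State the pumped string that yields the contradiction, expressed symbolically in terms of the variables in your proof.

a^{p+k} b^p

Assume L is regular. Let p be the pumping length given by the pumping lemma.
Take w = a^p b^p ∈ L (since p ≤ p ≤ 2p), with |w| = 2p ≥ p.
Write w = xyz as guaranteed by the lemma, with |xy| ≤ p and y is nonempty.
Since the first p symbols of w are all a's and |xy| ≤ p, y lies entirely in the leading a-block: y = a^k for some k with 1 ≤ k ≤ p.
Pump with i = 2: xy^2z = a^{p+k} b^p. Now n = p+k > p = m, so the condition n ≤ m fails. Thus xy^2z ∉ L.
This contradicts the pumping lemma, so L is not regular.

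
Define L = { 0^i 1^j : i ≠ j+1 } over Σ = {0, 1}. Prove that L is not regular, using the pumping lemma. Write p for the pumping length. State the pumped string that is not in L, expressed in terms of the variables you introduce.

0^{p+p!} 1^{p+p!-1}

Assume L is regular; let p be its pumping constant.
Choose w = 0^p 1^{p+p!-1}. Since p ≠ (p+p!-1)+1 = p+p!, w ∈ L; and |w| ≥ p.
Write w = xyz as guaranteed by the lemma, with |xy| ≤ p and |y| ≥ 1.
Because |xy| ≤ p and w begins with p copies of 0, we have y = 0^k with 1 ≤ k ≤ p.
Since 1 ≤ k ≤ p, k divides p!; set t = 1 + p!/k. Then xy^t z has p + (p!/k)·k = p + p! copies of 0. Now the 0-count is p+p! and (1-count)+1 = (p+p!-1)+1 = p+p!, so i ≠ j+1 fails. So xy^t z = 0^{p+p!} 1^{p+p!-1} ∉ L.
Contradiction. Therefore L is not regular.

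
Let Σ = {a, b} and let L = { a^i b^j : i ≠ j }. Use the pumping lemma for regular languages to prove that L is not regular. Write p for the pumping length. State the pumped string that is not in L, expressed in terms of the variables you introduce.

a^{p+p!} b^{p+p!}

Assume L is regular; let p be its pumping constant.
Choose w = a^p b^{p+p!}. Since p ≠ p+p!, w ∈ L; and |w| ≥ p.
The pumping lemma gives a decomposition w = xyz where |xy| ≤ p and y is nonempty.
Since the first p symbols of w are all a's and |xy| ≤ p, y lies entirely in the leading a-block: y = a^k for some k with 1 ≤ k ≤ p.
Since 1 ≤ k ≤ p, k divides p!; set t = 1 + p!/k. Then xy^t z has p + (p!/k)·k = p + p! copies of a. Now the a-count equals the b-count, so i ≠ j fails. So xy^t z = a^{p+p!} b^{p+p!} ∉ L.
This is a contradiction; hence L is not regular.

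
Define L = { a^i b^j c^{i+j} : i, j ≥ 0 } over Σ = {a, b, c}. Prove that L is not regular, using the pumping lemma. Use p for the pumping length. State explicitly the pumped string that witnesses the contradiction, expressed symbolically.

a^{p+k} b^p c^{2p}

Suppose for contradiction that L is regular, and let p be the pumping length.
Take w = a^p b^p c^{2p} ∈ L (with i=j=p, i+j=2p), |w| = 4p ≥ p.
By the pumping lemma, w = xyz with |xy| ≤ p and |y| ≥ 1.
Because |xy| ≤ p and w begins with p copies of a, we have y = a^k with 1 ≤ k ≤ p.
Consider xy^2z = a^{p+k} b^p c^{2p}. Now the a- and b-counts sum to 2p+k, but the c-count is 2p ≠ 2p+k. So xy^2z ∉ L.
This contradicts the pumping lemma, so L is not regular.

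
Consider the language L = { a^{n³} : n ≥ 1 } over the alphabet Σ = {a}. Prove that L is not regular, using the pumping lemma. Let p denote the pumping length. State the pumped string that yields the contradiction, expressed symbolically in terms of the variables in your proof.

a^{p³+k}

Assume L is regular. Let p be the pumping length given by the pumping lemma.
Take w = a^{p³} ∈ L with |w| = p³ ≥ p.
By the pumping lemma, w = xyz with |xy| ≤ p and |y| > 0.
Then y = a^k for some k with 1 ≤ k ≤ p.
Pump with i = 2: xy^2z = a^{p³+k}. Since 1 ≤ k ≤ p, p³ < p³+k ≤ p³+p < p³+3p²+3p+1 = (p+1)³, so p³+k is not a perfect cube. So xy^2z ∉ L.
This is a contradiction; hence L is not regular.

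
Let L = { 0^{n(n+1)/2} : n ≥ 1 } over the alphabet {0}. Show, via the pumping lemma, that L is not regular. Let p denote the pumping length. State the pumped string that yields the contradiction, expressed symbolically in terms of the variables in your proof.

Assume L is regular; let p be its pumping constant.
Take w = 0^{p(p+1)/2} ∈ L with |w| = p(p+1)/2 ≥ p.
Write w = xyz as guaranteed by the lemma, with |xy| ≤ p and |y| > 0.
Then y = 0^k for some k with 1 ≤ k ≤ p.
Pump with i = 2: xy^2z = 0^{p(p+1)/2+k}. Since 1 ≤ k ≤ p, p(p+1)/2 < p(p+1)/2+k ≤ p(p+1)/2+p < (p+1)(p+2)/2, so p(p+1)/2+k is strictly between consecutive triangular numbers. So xy^2z ∉ L.
Contradiction. Therefore L is not regular.

0^{p(p+1)/2+k}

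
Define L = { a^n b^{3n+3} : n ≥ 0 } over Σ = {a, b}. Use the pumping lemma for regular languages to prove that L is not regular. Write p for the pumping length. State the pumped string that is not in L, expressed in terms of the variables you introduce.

a^{p+k} b^{3p+3}

Toward a contradiction, assume L is regular with pumping length p.
Take w = a^p b^{3p+3}. Then w ∈ L and |w| = 4p+3 ≥ p.
The pumping lemma gives a decomposition w = xyz where |xy| ≤ p and |y| ≥ 1.
The first p characters of w are a's, so xy (and hence y) consists only of a's. Write y = a^k, 1 ≤ k ≤ p.
Pump with i = 2: xy^2z = a^{p+k} b^{3p+3}. For this to lie in L we would need 3p+3 = 3(p+k)+3, which forces k = 0. But k ≥ 1, so xy^2z ∉ L.
Contradiction. Therefore L is not regular.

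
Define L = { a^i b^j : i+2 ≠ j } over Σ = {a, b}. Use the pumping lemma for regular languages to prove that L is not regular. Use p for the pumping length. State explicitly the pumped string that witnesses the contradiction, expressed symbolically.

Assume L is regular. Let p be the pumping length given by the pumping lemma.
Choose w = a^p b^{p+p!+2}. Since p ≠ (p+p!+2)-2 = p+p!, w ∈ L; and |w| ≥ p.
Write w = xyz as guaranteed by the lemma, with |xy| ≤ p and |y| ≥ 1.
Because |xy| ≤ p and w begins with p copies of a, we have y = a^k with 1 ≤ k ≤ p.
Since 1 ≤ k ≤ p, k divides p!; set t = 1 + p!/k. Then xy^t z has p + (p!/k)·k = p + p! copies of a. Now the a-count is p+p! and (b-count)-2 = (p+p!+2)-2 = p+p!, so i+2 ≠ j fails. So xy^t z = a^{p+p!} b^{p+p!+2} ∉ L.
This contradicts the pumping lemma, so L is not regular.

a^{p+p!} b^{p+p!+2}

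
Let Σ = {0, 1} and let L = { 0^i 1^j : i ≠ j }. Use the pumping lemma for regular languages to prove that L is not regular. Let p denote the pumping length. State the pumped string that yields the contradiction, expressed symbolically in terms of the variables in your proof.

Assume L is regular; let p be its pumping constant.
Choose w = 0^p 1^{p+p!}. Since p ≠ p+p!, w ∈ L; and |w| ≥ p.
The pumping lemma gives a decomposition w = xyz where |xy| ≤ p and y is nonempty.
Because |xy| ≤ p and w begins with p copies of 0, we have y = 0^k with 1 ≤ k ≤ p.
Since 1 ≤ k ≤ p, k divides p!; set t = 1 + p!/k. Then xy^t z has p + (p!/k)·k = p + p! copies of 0. Now the 0-count equals the 1-count, so i ≠ j fails. So xy^t z = 0^{p+p!} 1^{p+p!} ∉ L.
This contradicts the pumping lemma, so L is not regular.

0^{p+p!} 1^{p+p!}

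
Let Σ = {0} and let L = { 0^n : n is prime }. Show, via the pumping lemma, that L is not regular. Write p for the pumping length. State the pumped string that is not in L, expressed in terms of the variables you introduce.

Assume L is regular; let p be its pumping constant.
Let q be a prime with q ≥ p+2 (infinitely many primes exist), and take w = 0^q ∈ L with |w| = q ≥ p.
Write w = xyz as guaranteed by the lemma, with |xy| ≤ p and |y| ≥ 1.
Then y = 0^k for some k with 1 ≤ k ≤ p.
Since 1 ≤ k ≤ p, |xz| = q-k. Pump with i = q+1: |xy^{q+1}z| = (q-k)+(q+1)k = q+qk = q(1+k), which is composite (both factors ≥ 2). So xy^{q+1}z = 0^{q(1+k)} ∉ L.
This contradicts the pumping lemma, so L is not regular.

0^{q(1+k)}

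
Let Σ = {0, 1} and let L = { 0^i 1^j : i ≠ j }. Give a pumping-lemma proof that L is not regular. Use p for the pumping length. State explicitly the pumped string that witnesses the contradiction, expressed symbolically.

0^{p+p!} 1^{p+p!}

Assume L is regular. Let p be the pumping length given by the pumping lemma.
Choose w = 0^p 1^{p+p!}. Since p ≠ p+p!, w ∈ L; and |w| ≥ p.
The pumping lemma gives a decomposition w = xyz where |xy| ≤ p and |y| > 0.
The first p characters of w are 0's, so xy (and hence y) consists only of 0's. Write y = 0^k, 1 ≤ k ≤ p.
Since 1 ≤ k ≤ p, k divides p!; set t = 1 + p!/k. Then xy^t z has p + (p!/k)·k = p + p! copies of 0. Now the 0-count equals the 1-count, so i ≠ j fails. So xy^t z = 0^{p+p!} 1^{p+p!} ∉ L.
Contradiction. Therefore L is not regular.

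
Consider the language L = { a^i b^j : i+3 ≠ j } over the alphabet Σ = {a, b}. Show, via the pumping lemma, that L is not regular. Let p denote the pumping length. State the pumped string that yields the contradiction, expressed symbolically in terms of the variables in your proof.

a^{p+p!} b^{p+p!+3}

Toward a contradiction, assume L is regular with pumping length p.
Choose w = a^p b^{p+p!+3}. Since p ≠ (p+p!+3)-3 = p+p!, w ∈ L; and |w| ≥ p.
By the pumping lemma, w = xyz with |xy| ≤ p and |y| ≥ 1.
The first p characters of w are a's, so xy (and hence y) consists only of a's. Write y = a^k, 1 ≤ k ≤ p.
Since 1 ≤ k ≤ p, k divides p!; set t = 1 + p!/k. Then xy^t z has p + (p!/k)·k = p + p! copies of a. Now the a-count is p+p! and (b-count)-3 = (p+p!+3)-3 = p+p!, so i+3 ≠ j fails. So xy^t z = a^{p+p!} b^{p+p!+3} ∉ L.
This contradicts the pumping lemma, so L is not regular.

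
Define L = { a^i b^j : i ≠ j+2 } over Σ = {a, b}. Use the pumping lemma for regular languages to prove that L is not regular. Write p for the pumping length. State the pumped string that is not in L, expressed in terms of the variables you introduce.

a^{p+p!} b^{p+p!-2}

Assume L is regular; let p be its pumping constant.
Choose w = a^p b^{p+p!-2}. Since p ≠ (p+p!-2)+2 = p+p!, w ∈ L; and |w| ≥ p.
By the pumping lemma, w = xyz with |xy| ≤ p and |y| ≥ 1.
Because |xy| ≤ p and w begins with p copies of a, we have y = a^k with 1 ≤ k ≤ p.
Since 1 ≤ k ≤ p, k divides p!; set t = 1 + p!/k. Then xy^t z has p + (p!/k)·k = p + p! copies of a. Now the a-count is p+p! and (b-count)+2 = (p+p!-2)+2 = p+p!, so i ≠ j+2 fails. So xy^t z = a^{p+p!} b^{p+p!-2} ∉ L.
This contradicts the pumping lemma, so L is not regular.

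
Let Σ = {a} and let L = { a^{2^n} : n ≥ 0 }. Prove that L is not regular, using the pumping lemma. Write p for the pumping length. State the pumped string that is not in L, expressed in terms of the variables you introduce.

Assume L is regular; let p be its pumping constant.
Take w = a^{2^p} ∈ L with |w| = 2^p ≥ p.
Write w = xyz as guaranteed by the lemma, with |xy| ≤ p and |y| > 0.
Then y = a^k for some k with 1 ≤ k ≤ p.
Pump with i = 2: xy^2z = a^{2^p+k}. Since 1 ≤ k ≤ p < 2^p, we have 2^p < 2^p+k < 2^{p+1}, so 2^p+k is not a power of 2. So xy^2z ∉ L.
Contradiction. Therefore L is not regular.

a^{2^p+k}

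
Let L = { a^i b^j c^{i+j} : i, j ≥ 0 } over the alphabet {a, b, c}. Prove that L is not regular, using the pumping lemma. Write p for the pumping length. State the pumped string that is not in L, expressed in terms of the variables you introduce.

a^{p+k} b^p c^{2p}

Assume L is regular. Let p be the pumping length given by the pumping lemma.
Take w = a^p b^p c^{2p} ∈ L (with i=j=p, i+j=2p), |w| = 4p ≥ p.
The pumping lemma gives a decomposition w = xyz where |xy| ≤ p and |y| ≥ 1.
Because |xy| ≤ p and w begins with p copies of a, we have y = a^k with 1 ≤ k ≤ p.
Consider xy^2z = a^{p+k} b^p c^{2p}. Now the a- and b-counts sum to 2p+k, but the c-count is 2p ≠ 2p+k. So xy^2z ∉ L.
This is a contradiction; hence L is not regular.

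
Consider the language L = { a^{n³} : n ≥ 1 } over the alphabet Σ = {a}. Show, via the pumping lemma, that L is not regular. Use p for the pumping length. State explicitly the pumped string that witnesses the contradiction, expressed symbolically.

Assume L is regular; let p be its pumping constant.
Take w = a^{p³} ∈ L with |w| = p³ ≥ p.
By the pumping lemma, w = xyz with |xy| ≤ p and |y| > 0.
Then y = a^k for some k with 1 ≤ k ≤ p.
Pump with i = 2: xy^2z = a^{p³+k}. Since 1 ≤ k ≤ p, p³ < p³+k ≤ p³+p < p³+3p²+3p+1 = (p+1)³, so p³+k is not a perfect cube. So xy^2z ∉ L.
This is a contradiction; hence L is not regular.

a^{p³+k}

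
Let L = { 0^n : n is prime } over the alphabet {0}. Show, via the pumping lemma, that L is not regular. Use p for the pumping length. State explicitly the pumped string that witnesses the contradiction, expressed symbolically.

0^{q(1+k)}

Assume L is regular. Let p be the pumping length given by the pumping lemma.
Let q be a prime with q ≥ p+2 (infinitely many primes exist), and take w = 0^q ∈ L with |w| = q ≥ p.
By the pumping lemma, w = xyz with |xy| ≤ p and |y| > 0.
Then y = 0^k for some k with 1 ≤ k ≤ p.
Since 1 ≤ k ≤ p, |xz| = q-k. Pump with i = q+1: |xy^{q+1}z| = (q-k)+(q+1)k = q+qk = q(1+k), which is composite (both factors ≥ 2). So xy^{q+1}z = 0^{q(1+k)} ∉ L.
This is a contradiction; hence L is not regular.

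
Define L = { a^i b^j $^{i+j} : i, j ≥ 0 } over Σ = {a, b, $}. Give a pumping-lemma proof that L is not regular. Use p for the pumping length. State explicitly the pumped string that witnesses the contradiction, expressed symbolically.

a^{p+k} b^p $^{2p}

Toward a contradiction, assume L is regular with pumping length p.
Take w = a^p b^p $^{2p} ∈ L (with i=j=p, i+j=2p), |w| = 4p ≥ p.
By the pumping lemma, w = xyz with |xy| ≤ p and y is nonempty.
The first p characters of w are a's, so xy (and hence y) consists only of a's. Write y = a^k, 1 ≤ k ≤ p.
Consider xy^2z = a^{p+k} b^p $^{2p}. Now the a- and b-counts sum to 2p+k, but the $-count is 2p ≠ 2p+k. So xy^2z ∉ L.
This contradicts the pumping lemma, so L is not regular.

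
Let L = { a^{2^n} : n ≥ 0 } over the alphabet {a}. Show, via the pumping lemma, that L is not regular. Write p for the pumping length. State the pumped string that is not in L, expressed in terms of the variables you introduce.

Suppose for contradiction that L is regular, and let p be the pumping length.
Take w = a^{2^p} ∈ L with |w| = 2^p ≥ p.
Write w = xyz as guaranteed by the lemma, with |xy| ≤ p and y is nonempty.
Then y = a^k for some k with 1 ≤ k ≤ p.
Pump with i = 2: xy^2z = a^{2^p+k}. Since 1 ≤ k ≤ p < 2^p, we have 2^p < 2^p+k < 2^{p+1}, so 2^p+k is not a power of 2. So xy^2z ∉ L.
Contradiction. Therefore L is not regular.

a^{2^p+k}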